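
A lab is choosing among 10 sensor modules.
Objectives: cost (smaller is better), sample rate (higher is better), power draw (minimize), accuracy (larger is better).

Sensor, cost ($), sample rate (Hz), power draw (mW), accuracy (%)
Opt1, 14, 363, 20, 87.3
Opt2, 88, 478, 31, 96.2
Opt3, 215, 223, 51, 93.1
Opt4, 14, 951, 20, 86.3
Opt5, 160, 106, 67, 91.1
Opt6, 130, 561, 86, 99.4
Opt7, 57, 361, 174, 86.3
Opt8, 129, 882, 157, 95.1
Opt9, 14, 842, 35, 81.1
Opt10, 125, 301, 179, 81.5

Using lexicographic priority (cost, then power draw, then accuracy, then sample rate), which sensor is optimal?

Opt1

First minimize cost: best is 14, kept {Opt1, Opt4, Opt9}.
Then minimize power draw: best is 20, kept {Opt1, Opt4}.
Then maximize accuracy: best is 87.3, kept {Opt1}.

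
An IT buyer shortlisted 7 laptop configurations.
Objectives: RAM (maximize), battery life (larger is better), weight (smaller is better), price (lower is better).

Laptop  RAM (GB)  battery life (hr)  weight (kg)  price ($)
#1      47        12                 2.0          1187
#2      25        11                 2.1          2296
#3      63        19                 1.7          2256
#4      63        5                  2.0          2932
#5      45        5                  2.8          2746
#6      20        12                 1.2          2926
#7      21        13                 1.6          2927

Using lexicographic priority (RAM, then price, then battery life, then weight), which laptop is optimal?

First maximize RAM: best is 63, kept {#3, #4}.
Then minimize price: best is 2256, kept {#3}.

#3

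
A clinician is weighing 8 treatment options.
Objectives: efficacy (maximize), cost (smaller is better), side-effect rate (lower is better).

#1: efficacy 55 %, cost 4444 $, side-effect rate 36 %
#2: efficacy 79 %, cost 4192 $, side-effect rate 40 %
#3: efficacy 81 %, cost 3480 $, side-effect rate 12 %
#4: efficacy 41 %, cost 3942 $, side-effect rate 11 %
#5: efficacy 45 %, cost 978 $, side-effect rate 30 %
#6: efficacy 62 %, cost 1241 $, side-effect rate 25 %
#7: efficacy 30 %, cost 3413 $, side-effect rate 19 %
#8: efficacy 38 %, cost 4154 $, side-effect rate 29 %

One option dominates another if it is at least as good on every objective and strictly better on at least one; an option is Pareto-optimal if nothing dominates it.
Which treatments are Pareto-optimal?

#1: dominated by #3 (efficacy 81≥55, cost 3480≤4444, side-effect rate 12≤36).
#2: dominated by #3 (efficacy 81≥79, cost 3480≤4192, side-effect rate 12≤40).
#3: not dominated (best efficacy).
#4: not dominated (best side-effect rate).
#5: not dominated (best cost).
#6: not dominated.
#7: not dominated.
#8: dominated by #3 (efficacy 81≥38, cost 3480≤4154, side-effect rate 12≤29).

#3, #4, #5, #6, #7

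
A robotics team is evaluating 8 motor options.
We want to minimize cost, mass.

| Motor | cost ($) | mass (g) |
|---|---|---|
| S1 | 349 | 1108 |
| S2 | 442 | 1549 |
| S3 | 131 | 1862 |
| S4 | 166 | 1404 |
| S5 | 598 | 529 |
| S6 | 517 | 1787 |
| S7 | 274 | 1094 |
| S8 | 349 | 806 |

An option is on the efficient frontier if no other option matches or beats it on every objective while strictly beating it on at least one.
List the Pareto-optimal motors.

S1: dominated by S7 (cost 274≤349, mass 1094≤1108).
S2: dominated by S1 (cost 349≤442, mass 1108≤1549).
S3: not dominated (best cost).
S4: not dominated.
S5: not dominated (best mass).
S6: dominated by S1 (cost 349≤517, mass 1108≤1787).
S7: not dominated.
S8: not dominated.

S3, S4, S5, S7, S8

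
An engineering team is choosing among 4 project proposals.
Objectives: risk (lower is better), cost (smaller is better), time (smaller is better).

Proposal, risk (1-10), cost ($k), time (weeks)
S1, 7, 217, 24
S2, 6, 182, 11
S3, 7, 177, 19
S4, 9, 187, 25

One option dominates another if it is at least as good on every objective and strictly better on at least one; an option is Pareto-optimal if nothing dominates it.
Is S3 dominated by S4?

S4 vs S3: S4 is worse on risk (9 vs 7), so it does not dominate S3.

No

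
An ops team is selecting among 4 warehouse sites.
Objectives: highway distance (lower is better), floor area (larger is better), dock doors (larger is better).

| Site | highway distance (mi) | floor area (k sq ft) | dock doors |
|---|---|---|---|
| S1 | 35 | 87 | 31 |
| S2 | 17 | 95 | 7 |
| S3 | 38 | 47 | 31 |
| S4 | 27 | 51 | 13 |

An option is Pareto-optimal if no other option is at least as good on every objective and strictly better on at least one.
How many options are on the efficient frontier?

3

S1: not dominated.
S2: not dominated (best highway distance).
S3: dominated by S1 (highway distance 35≤38, floor area 87≥47, dock doors 31≥31).
S4: not dominated.
Pareto-optimal: S1, S2, S4 → 3.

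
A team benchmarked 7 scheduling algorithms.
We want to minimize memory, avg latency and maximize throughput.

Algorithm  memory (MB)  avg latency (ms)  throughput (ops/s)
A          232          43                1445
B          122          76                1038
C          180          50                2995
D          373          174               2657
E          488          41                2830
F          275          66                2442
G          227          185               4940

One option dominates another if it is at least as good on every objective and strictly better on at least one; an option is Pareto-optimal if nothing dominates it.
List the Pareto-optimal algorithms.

A: not dominated.
B: not dominated (best memory).
C: not dominated.
D: dominated by C (memory 180≤373, avg latency 50≤174, throughput 2995≥2657).
E: not dominated (best avg latency).
F: dominated by C (memory 180≤275, avg latency 50≤66, throughput 2995≥2442).
G: not dominated (best throughput).

A, B, C, E, G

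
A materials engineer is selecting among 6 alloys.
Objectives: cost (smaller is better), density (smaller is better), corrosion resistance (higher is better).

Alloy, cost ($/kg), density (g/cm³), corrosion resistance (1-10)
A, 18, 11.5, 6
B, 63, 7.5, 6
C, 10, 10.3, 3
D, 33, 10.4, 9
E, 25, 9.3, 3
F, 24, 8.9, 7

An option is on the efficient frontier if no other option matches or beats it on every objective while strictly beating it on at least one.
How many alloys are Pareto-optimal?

A: not dominated.
B: not dominated (best density).
C: not dominated (best cost).
D: not dominated (best corrosion resistance).
E: dominated by F (cost 24≤25, density 8.9≤9.3, corrosion resistance 7≥3).
F: not dominated.
Pareto-optimal: A, B, C, D, F → 5.

5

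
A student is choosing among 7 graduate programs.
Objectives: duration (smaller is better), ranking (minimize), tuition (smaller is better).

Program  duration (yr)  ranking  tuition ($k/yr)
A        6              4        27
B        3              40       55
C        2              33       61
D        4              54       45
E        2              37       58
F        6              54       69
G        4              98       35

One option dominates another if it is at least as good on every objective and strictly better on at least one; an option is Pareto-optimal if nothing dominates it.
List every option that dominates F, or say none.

A, B, C, D, E

A: duration 6≤6, ranking 4≤54, tuition 27≤69 — dominates F.
B: duration 3≤6, ranking 40≤54, tuition 55≤69 — dominates F.
C: duration 2≤6, ranking 33≤54, tuition 61≤69 — dominates F.
D: duration 4≤6, ranking 54≤54, tuition 45≤69 — dominates F.
E: duration 2≤6, ranking 37≤54, tuition 58≤69 — dominates F.
Others (G) are each worse than F on at least one objective.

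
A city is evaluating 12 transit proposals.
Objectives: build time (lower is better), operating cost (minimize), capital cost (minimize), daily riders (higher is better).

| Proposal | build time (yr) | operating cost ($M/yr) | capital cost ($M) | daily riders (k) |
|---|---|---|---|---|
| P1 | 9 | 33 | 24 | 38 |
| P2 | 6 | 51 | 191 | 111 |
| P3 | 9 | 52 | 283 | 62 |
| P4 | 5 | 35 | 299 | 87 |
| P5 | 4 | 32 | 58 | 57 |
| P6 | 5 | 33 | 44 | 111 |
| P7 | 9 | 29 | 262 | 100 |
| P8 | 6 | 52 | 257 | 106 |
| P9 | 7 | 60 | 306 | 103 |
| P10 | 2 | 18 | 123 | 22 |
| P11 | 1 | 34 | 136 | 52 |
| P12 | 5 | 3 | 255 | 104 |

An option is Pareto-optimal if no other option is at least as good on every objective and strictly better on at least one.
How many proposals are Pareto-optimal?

6

P1: not dominated (best capital cost).
P2: dominated by P6 (build time 5≤6, operating cost 33≤51, capital cost 44≤191, daily riders 111≥111).
P3: dominated by P2 (build time 6≤9, operating cost 51≤52, capital cost 191≤283, daily riders 111≥62).
P4: dominated by P6 (build time 5≤5, operating cost 33≤35, capital cost 44≤299, daily riders 111≥87).
P5: not dominated.
P6: not dominated.
P7: dominated by P12 (build time 5≤9, operating cost 3≤29, capital cost 255≤262, daily riders 104≥100).
P8: dominated by P2 (build time 6≤6, operating cost 51≤52, capital cost 191≤257, daily riders 111≥106).
P9: dominated by P2 (build time 6≤7, operating cost 51≤60, capital cost 191≤306, daily riders 111≥103).
P10: not dominated.
P11: not dominated (best build time).
P12: not dominated (best operating cost).
Pareto-optimal: P1, P5, P6, P10, P11, P12 → 6.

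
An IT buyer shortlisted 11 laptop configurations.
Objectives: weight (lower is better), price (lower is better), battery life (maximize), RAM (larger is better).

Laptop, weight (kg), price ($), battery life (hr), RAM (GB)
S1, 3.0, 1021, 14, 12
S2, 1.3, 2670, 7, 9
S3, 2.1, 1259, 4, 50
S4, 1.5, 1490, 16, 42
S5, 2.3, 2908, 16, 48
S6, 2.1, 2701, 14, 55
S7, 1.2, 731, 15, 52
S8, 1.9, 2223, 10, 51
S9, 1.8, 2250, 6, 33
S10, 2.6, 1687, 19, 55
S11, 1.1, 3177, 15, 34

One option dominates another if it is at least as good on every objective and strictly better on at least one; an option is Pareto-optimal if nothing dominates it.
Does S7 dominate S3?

S7 vs S3: weight 1.2≤2.1, price 731≤1259, battery life 15≥4, RAM 52≥50 — S7 is at least as good on every objective with at least one strict improvement.

Yes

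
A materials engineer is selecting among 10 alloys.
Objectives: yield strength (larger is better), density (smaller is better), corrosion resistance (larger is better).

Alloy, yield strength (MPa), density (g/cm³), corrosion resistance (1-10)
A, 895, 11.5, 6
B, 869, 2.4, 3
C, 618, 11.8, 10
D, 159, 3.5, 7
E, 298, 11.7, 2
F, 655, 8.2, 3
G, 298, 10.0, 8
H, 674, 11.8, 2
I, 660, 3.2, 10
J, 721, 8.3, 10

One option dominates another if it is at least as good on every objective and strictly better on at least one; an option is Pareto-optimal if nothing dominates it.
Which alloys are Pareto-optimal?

A, B, I, J

A: not dominated (best yield strength).
B: not dominated (best density).
C: dominated by I (yield strength 660≥618, density 3.2≤11.8, corrosion resistance 10≥10).
D: dominated by I (yield strength 660≥159, density 3.2≤3.5, corrosion resistance 10≥7).
E: dominated by A (yield strength 895≥298, density 11.5≤11.7, corrosion resistance 6≥2).
F: dominated by B (yield strength 869≥655, density 2.4≤8.2, corrosion resistance 3≥3).
G: dominated by I (yield strength 660≥298, density 3.2≤10.0, corrosion resistance 10≥8).
H: dominated by A (yield strength 895≥674, density 11.5≤11.8, corrosion resistance 6≥2).
I: not dominated.
J: not dominated.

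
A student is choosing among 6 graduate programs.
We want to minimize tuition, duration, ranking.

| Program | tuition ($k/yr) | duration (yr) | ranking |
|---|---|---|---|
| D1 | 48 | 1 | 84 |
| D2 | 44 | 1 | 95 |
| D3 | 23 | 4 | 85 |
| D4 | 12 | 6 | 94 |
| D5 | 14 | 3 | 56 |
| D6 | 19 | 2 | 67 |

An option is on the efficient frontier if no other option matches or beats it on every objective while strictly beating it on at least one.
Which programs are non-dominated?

D1: not dominated.
D2: not dominated.
D3: dominated by D5 (tuition 14≤23, duration 3≤4, ranking 56≤85).
D4: not dominated (best tuition).
D5: not dominated (best ranking).
D6: not dominated.

D1, D2, D4, D5, D6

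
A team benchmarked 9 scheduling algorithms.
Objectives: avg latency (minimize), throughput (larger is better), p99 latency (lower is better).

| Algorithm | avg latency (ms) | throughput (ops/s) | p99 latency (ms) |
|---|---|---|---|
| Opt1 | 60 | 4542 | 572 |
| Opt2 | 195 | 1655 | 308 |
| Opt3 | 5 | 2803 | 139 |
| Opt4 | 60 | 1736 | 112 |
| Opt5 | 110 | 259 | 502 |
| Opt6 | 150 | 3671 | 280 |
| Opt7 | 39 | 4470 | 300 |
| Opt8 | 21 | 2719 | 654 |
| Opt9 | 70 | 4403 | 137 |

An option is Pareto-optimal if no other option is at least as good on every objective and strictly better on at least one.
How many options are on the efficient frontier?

5

Opt1: not dominated (best throughput).
Opt2: dominated by Opt3 (avg latency 5≤195, throughput 2803≥1655, p99 latency 139≤308).
Opt3: not dominated (best avg latency).
Opt4: not dominated (best p99 latency).
Opt5: dominated by Opt3 (avg latency 5≤110, throughput 2803≥259, p99 latency 139≤502).
Opt6: dominated by Opt9 (avg latency 70≤150, throughput 4403≥3671, p99 latency 137≤280).
Opt7: not dominated.
Opt8: dominated by Opt3 (avg latency 5≤21, throughput 2803≥2719, p99 latency 139≤654).
Opt9: not dominated.
Pareto-optimal: Opt1, Opt3, Opt4, Opt7, Opt9 → 5.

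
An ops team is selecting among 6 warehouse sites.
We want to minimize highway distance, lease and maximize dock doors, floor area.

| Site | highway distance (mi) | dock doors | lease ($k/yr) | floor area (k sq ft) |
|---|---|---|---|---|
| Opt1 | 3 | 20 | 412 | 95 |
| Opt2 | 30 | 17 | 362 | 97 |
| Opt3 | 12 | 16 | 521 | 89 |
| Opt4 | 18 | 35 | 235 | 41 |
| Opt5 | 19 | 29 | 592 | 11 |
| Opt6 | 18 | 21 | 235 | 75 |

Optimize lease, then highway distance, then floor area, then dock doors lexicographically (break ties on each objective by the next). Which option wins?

Opt6

First minimize lease: best is 235, kept {Opt4, Opt6}.
Then minimize highway distance: best is 18, kept {Opt4, Opt6}.
Then maximize floor area: best is 75, kept {Opt6}.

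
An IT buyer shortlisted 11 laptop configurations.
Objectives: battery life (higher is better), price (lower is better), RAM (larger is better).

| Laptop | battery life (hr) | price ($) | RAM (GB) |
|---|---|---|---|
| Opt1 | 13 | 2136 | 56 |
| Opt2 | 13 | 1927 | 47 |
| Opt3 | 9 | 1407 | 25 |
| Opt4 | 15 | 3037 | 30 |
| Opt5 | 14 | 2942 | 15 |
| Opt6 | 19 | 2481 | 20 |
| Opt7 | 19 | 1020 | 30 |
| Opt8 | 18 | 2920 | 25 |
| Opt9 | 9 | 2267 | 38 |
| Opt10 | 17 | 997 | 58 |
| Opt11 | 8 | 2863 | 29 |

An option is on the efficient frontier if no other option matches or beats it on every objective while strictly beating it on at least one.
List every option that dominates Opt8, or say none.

Opt7: battery life 19≥18, price 1020≤2920, RAM 30≥25 — dominates Opt8.
Others (Opt1, Opt2, Opt3, Opt4, Opt5, Opt6, Opt9, Opt10, Opt11) are each worse than Opt8 on at least one objective.

Opt7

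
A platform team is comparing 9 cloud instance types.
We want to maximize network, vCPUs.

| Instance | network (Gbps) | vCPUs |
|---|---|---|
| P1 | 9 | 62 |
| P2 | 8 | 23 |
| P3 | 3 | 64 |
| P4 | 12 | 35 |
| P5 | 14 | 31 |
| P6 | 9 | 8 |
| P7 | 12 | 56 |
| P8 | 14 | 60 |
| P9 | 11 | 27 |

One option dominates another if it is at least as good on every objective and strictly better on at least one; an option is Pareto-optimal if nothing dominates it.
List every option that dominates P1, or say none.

none

P2: worse on network (8 vs 9).
P3: worse on network (3 vs 9).
P4: worse on vCPUs (35 vs 62).
P5: worse on vCPUs (31 vs 62).
P6: worse on vCPUs (8 vs 62).
P7: worse on vCPUs (56 vs 62).
P8: worse on vCPUs (60 vs 62).
P9: worse on vCPUs (27 vs 62).
No option dominates P1.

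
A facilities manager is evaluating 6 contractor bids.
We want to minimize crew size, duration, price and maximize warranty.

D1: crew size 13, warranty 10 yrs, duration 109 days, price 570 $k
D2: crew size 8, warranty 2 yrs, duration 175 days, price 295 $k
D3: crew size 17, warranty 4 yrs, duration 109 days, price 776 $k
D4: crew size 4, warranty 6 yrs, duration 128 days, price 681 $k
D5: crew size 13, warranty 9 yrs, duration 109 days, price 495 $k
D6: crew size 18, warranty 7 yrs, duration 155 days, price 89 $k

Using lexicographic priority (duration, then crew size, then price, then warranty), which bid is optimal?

First minimize duration: best is 109, kept {D1, D3, D5}.
Then minimize crew size: best is 13, kept {D1, D5}.
Then minimize price: best is 495, kept {D5}.

D5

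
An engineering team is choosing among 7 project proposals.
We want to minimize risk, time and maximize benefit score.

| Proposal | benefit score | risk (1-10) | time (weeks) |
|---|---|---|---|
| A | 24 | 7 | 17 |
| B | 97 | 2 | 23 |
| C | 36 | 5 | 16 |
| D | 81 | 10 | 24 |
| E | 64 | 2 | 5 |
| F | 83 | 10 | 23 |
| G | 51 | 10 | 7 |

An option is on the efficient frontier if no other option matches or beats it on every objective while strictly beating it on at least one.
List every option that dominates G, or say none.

E: benefit score 64≥51, risk 2≤10, time 5≤7 — dominates G.
Others (A, B, C, D, F) are each worse than G on at least one objective.

E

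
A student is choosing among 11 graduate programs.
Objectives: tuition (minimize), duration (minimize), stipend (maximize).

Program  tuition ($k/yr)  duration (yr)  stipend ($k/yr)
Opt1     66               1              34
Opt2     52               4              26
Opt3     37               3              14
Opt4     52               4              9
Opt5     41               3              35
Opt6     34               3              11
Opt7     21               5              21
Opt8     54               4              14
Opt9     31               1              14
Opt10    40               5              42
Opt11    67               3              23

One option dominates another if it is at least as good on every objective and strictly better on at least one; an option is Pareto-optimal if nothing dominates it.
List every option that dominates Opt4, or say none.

Opt2, Opt3, Opt5, Opt6, Opt9

Opt2: tuition 52≤52, duration 4≤4, stipend 26≥9 — dominates Opt4.
Opt3: tuition 37≤52, duration 3≤4, stipend 14≥9 — dominates Opt4.
Opt5: tuition 41≤52, duration 3≤4, stipend 35≥9 — dominates Opt4.
Opt6: tuition 34≤52, duration 3≤4, stipend 11≥9 — dominates Opt4.
Opt9: tuition 31≤52, duration 1≤4, stipend 14≥9 — dominates Opt4.
Others (Opt1, Opt7, Opt8, Opt10, Opt11) are each worse than Opt4 on at least one objective.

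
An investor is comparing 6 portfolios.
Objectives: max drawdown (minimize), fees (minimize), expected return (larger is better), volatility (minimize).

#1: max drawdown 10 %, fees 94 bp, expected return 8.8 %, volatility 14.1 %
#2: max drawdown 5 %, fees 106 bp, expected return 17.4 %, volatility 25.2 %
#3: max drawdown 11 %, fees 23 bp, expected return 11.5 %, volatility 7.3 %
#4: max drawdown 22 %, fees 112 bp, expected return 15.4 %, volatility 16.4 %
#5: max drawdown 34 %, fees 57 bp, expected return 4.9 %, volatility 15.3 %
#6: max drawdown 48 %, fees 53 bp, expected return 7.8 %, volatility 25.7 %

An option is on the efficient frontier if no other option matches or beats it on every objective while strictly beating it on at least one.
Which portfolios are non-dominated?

#1: not dominated.
#2: not dominated (best max drawdown).
#3: not dominated (best fees).
#4: not dominated.
#5: dominated by #3 (max drawdown 11≤34, fees 23≤57, expected return 11.5≥4.9, volatility 7.3≤15.3).
#6: dominated by #3 (max drawdown 11≤48, fees 23≤53, expected return 11.5≥7.8, volatility 7.3≤25.7).

#1, #2, #3, #4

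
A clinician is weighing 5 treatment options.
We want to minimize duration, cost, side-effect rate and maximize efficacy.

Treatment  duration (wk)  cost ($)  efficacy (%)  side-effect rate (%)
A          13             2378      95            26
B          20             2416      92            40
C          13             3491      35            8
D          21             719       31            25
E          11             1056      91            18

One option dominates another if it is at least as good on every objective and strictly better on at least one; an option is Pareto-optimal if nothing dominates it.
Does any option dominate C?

No

A: worse on side-effect rate (26 vs 8).
B: worse on duration (20 vs 13).
D: worse on duration (21 vs 13).
E: worse on side-effect rate (18 vs 8).
No option is at least as good as C on every objective and strictly better on one.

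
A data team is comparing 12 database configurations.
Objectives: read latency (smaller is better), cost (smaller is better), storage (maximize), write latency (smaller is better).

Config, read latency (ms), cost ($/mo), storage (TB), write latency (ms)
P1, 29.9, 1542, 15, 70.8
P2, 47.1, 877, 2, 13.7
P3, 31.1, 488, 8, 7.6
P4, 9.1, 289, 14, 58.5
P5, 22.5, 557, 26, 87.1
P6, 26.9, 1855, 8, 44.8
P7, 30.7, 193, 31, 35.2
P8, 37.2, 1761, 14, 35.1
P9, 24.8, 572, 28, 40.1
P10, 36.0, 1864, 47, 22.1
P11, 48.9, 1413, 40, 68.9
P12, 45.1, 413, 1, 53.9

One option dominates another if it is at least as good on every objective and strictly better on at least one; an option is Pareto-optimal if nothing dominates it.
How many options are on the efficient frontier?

P1: dominated by P9 (read latency 24.8≤29.9, cost 572≤1542, storage 28≥15, write latency 40.1≤70.8).
P2: dominated by P3 (read latency 31.1≤47.1, cost 488≤877, storage 8≥2, write latency 7.6≤13.7).
P3: not dominated (best write latency).
P4: not dominated (best read latency).
P5: not dominated.
P6: dominated by P9 (read latency 24.8≤26.9, cost 572≤1855, storage 28≥8, write latency 40.1≤44.8).
P7: not dominated (best cost).
P8: not dominated.
P9: not dominated.
P10: not dominated (best storage).
P11: not dominated.
P12: dominated by P7 (read latency 30.7≤45.1, cost 193≤413, storage 31≥1, write latency 35.2≤53.9).
Pareto-optimal: P3, P4, P5, P7, P8, P9, P10, P11 → 8.

8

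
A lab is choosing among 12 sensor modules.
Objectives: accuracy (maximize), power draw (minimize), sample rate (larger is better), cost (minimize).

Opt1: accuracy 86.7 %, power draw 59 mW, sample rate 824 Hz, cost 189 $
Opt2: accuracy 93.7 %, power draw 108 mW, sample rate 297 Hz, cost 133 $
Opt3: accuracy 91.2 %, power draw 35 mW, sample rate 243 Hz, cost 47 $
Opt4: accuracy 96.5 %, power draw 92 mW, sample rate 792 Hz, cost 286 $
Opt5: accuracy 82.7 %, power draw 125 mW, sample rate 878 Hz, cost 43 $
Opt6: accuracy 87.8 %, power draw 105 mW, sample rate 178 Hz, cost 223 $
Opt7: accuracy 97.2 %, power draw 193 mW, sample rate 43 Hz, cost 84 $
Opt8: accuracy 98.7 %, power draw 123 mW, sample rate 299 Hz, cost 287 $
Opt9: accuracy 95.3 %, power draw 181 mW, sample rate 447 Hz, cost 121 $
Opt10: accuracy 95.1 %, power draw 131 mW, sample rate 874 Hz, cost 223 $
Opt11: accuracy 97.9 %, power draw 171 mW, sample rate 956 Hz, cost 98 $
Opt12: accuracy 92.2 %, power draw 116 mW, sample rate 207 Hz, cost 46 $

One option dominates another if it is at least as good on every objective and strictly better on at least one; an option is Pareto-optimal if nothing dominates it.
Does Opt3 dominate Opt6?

Yes

Opt3 vs Opt6: accuracy 91.2≥87.8, power draw 35≤105, sample rate 243≥178, cost 47≤223 — Opt3 is at least as good on every objective with at least one strict improvement.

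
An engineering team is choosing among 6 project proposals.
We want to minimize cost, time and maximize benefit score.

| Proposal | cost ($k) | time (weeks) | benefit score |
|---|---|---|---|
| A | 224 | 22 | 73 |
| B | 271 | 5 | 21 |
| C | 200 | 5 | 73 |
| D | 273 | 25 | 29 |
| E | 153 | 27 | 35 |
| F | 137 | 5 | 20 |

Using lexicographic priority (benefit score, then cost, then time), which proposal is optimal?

C

First maximize benefit score: best is 73, kept {A, C}.
Then minimize cost: best is 200, kept {C}.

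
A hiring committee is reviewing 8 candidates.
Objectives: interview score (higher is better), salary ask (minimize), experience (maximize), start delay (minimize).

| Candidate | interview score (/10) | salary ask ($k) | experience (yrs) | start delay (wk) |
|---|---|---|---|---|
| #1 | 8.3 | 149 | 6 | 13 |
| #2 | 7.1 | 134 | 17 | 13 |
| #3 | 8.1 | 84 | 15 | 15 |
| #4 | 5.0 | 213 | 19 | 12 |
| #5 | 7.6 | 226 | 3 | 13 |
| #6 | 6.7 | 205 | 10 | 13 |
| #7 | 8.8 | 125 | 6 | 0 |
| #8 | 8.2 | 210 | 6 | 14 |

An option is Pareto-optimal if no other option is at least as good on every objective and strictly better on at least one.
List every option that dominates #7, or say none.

#1: worse on interview score (8.3 vs 8.8).
#2: worse on interview score (7.1 vs 8.8).
#3: worse on interview score (8.1 vs 8.8).
#4: worse on interview score (5.0 vs 8.8).
#5: worse on interview score (7.6 vs 8.8).
#6: worse on interview score (6.7 vs 8.8).
#8: worse on interview score (8.2 vs 8.8).
No option dominates #7.

none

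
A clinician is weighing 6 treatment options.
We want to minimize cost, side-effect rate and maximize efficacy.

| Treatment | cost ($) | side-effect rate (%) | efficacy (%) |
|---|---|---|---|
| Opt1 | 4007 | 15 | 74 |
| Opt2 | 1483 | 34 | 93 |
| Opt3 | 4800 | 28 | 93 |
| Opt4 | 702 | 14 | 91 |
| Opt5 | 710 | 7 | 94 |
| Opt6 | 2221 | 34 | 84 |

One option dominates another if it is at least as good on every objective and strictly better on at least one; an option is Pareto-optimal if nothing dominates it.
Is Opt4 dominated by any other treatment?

Opt1: worse on cost (4007 vs 702).
Opt2: worse on cost (1483 vs 702).
Opt3: worse on cost (4800 vs 702).
Opt5: worse on cost (710 vs 702).
Opt6: worse on cost (2221 vs 702).
No option is at least as good as Opt4 on every objective and strictly better on one.

No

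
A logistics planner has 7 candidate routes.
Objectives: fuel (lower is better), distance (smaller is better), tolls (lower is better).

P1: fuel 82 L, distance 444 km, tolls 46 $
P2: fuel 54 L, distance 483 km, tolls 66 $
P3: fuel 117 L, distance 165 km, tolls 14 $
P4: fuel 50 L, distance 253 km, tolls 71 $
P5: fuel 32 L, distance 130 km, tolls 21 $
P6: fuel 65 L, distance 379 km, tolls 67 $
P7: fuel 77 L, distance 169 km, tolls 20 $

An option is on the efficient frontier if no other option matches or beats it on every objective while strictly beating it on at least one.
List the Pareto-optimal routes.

P1: dominated by P5 (fuel 32≤82, distance 130≤444, tolls 21≤46).
P2: dominated by P5 (fuel 32≤54, distance 130≤483, tolls 21≤66).
P3: not dominated (best tolls).
P4: dominated by P5 (fuel 32≤50, distance 130≤253, tolls 21≤71).
P5: not dominated (best fuel).
P6: dominated by P5 (fuel 32≤65, distance 130≤379, tolls 21≤67).
P7: not dominated.

P3, P5, P7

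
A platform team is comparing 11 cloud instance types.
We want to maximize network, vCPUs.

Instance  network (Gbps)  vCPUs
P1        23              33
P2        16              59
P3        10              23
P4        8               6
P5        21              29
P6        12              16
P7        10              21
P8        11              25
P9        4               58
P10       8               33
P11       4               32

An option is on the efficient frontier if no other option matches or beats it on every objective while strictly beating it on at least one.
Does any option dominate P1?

P2: worse on network (16 vs 23).
P3: worse on network (10 vs 23).
P4: worse on network (8 vs 23).
P5: worse on network (21 vs 23).
P6: worse on network (12 vs 23).
P7: worse on network (10 vs 23).
P8: worse on network (11 vs 23).
P9: worse on network (4 vs 23).
P10: worse on network (8 vs 23).
P11: worse on network (4 vs 23).
No option is at least as good as P1 on every objective and strictly better on one.

No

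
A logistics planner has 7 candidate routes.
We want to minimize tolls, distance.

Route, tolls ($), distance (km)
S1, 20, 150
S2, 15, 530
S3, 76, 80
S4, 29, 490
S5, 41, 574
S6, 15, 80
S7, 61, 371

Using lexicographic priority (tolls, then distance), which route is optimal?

First minimize tolls: best is 15, kept {S2, S6}.
Then minimize distance: best is 80, kept {S6}.

S6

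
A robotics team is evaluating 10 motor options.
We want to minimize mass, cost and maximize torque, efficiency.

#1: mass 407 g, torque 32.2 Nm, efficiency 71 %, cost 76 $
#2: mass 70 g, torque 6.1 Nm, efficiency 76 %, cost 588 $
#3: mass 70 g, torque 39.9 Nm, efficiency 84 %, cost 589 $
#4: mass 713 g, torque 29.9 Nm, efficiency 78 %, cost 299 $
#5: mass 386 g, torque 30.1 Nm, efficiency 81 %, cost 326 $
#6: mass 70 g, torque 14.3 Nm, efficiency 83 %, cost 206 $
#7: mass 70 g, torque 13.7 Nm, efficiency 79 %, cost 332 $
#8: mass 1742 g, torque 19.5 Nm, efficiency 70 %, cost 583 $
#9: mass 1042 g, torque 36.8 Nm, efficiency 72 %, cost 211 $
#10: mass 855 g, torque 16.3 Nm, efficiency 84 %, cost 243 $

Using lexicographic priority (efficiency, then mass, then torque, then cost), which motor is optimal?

First maximize efficiency: best is 84, kept {#3, #10}.
Then minimize mass: best is 70, kept {#3}.

#3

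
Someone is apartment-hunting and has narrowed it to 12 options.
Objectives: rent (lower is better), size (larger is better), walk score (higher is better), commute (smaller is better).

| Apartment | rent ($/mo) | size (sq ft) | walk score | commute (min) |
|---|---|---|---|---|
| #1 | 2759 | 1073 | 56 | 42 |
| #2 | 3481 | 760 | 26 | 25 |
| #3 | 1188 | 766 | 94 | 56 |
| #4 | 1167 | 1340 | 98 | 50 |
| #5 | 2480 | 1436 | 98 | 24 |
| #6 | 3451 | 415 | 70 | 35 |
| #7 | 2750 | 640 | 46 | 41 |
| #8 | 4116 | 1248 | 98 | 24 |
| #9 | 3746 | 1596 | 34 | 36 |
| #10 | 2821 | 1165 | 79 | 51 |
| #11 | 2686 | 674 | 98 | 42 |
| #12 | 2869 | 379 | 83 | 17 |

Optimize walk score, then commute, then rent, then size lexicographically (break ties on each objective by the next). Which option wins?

First maximize walk score: best is 98, kept {#4, #5, #8, #11}.
Then minimize commute: best is 24, kept {#5, #8}.
Then minimize rent: best is 2480, kept {#5}.

#5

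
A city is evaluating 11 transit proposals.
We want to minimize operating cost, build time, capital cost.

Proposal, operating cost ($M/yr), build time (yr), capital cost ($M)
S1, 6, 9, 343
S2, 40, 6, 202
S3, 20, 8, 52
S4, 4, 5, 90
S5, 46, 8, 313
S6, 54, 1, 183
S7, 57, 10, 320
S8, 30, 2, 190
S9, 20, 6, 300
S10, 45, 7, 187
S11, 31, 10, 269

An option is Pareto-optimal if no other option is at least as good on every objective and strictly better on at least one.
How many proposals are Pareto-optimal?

S1: dominated by S4 (operating cost 4≤6, build time 5≤9, capital cost 90≤343).
S2: dominated by S4 (operating cost 4≤40, build time 5≤6, capital cost 90≤202).
S3: not dominated (best capital cost).
S4: not dominated (best operating cost).
S5: dominated by S2 (operating cost 40≤46, build time 6≤8, capital cost 202≤313).
S6: not dominated (best build time).
S7: dominated by S2 (operating cost 40≤57, build time 6≤10, capital cost 202≤320).
S8: not dominated.
S9: dominated by S4 (operating cost 4≤20, build time 5≤6, capital cost 90≤300).
S10: dominated by S4 (operating cost 4≤45, build time 5≤7, capital cost 90≤187).
S11: dominated by S3 (operating cost 20≤31, build time 8≤10, capital cost 52≤269).
Pareto-optimal: S3, S4, S6, S8 → 4.

4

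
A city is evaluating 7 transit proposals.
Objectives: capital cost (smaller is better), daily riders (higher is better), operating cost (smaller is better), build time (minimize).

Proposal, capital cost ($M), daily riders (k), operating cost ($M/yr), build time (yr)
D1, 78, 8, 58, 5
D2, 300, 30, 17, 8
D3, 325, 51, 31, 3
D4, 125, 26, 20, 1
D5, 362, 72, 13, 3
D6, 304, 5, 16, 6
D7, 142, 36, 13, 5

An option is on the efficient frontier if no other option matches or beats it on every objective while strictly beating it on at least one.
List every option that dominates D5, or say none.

D1: worse on daily riders (8 vs 72).
D2: worse on daily riders (30 vs 72).
D3: worse on daily riders (51 vs 72).
D4: worse on daily riders (26 vs 72).
D6: worse on daily riders (5 vs 72).
D7: worse on daily riders (36 vs 72).
No option dominates D5.

none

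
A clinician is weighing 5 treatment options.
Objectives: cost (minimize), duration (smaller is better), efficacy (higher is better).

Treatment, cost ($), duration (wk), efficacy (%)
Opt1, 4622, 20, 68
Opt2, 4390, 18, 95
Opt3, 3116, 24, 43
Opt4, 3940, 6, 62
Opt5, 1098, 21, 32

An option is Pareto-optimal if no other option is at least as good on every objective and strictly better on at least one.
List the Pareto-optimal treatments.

Opt2, Opt3, Opt4, Opt5

Opt1: dominated by Opt2 (cost 4390≤4622, duration 18≤20, efficacy 95≥68).
Opt2: not dominated (best efficacy).
Opt3: not dominated.
Opt4: not dominated (best duration).
Opt5: not dominated (best cost).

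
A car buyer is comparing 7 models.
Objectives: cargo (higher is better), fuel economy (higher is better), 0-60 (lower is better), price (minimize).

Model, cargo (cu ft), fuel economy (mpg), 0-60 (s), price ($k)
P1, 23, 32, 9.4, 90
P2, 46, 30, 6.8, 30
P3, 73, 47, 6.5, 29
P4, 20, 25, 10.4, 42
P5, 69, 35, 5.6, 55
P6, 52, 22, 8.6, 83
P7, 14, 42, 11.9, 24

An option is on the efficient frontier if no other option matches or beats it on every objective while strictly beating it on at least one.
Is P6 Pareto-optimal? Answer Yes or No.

P3 vs P6: cargo 73≥52, fuel economy 47≥22, 0-60 6.5≤8.6, price 29≤83 — P3 is at least as good on every objective and strictly better on at least one, so P3 dominates P6.

No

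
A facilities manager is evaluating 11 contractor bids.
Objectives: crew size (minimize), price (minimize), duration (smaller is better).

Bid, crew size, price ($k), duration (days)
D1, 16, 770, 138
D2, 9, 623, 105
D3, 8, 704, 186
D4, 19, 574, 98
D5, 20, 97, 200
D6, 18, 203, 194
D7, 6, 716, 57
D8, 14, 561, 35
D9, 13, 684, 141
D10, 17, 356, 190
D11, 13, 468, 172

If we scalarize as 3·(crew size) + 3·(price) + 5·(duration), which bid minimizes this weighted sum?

D5

D1: 3·16 + 3·770 + 5·138 = 3048
D2: 3·9 + 3·623 + 5·105 = 2421
D3: 3·8 + 3·704 + 5·186 = 3066
D4: 3·19 + 3·574 + 5·98 = 2269
D5: 3·20 + 3·97 + 5·200 = 1351
D6: 3·18 + 3·203 + 5·194 = 1633
D7: 3·6 + 3·716 + 5·57 = 2451
D8: 3·14 + 3·561 + 5·35 = 1900
D9: 3·13 + 3·684 + 5·141 = 2796
D10: 3·17 + 3·356 + 5·190 = 2069
D11: 3·13 + 3·468 + 5·172 = 2303
Lowest: D5 at 1351.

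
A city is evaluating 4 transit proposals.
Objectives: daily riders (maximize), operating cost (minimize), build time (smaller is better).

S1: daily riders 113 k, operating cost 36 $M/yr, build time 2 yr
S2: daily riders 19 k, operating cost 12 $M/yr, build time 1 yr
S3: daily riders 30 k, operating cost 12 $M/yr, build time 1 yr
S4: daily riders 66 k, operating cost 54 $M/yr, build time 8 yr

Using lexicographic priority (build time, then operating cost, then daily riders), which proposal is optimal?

S3

First minimize build time: best is 1, kept {S2, S3}.
Then minimize operating cost: best is 12, kept {S2, S3}.
Then maximize daily riders: best is 30, kept {S3}.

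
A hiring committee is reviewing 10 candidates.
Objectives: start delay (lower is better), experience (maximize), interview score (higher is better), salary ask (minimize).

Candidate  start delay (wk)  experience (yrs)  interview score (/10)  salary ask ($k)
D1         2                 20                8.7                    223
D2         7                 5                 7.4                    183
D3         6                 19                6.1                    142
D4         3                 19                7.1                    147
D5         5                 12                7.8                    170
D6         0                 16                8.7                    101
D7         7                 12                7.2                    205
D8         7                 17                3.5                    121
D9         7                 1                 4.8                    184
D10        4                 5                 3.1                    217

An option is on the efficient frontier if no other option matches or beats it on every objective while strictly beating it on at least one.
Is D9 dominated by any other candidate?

D2 vs D9: start delay 7≤7, experience 5≥1, interview score 7.4≥4.8, salary ask 183≤184 — D2 is at least as good on every objective and strictly better on at least one, so D2 dominates D9.

Yes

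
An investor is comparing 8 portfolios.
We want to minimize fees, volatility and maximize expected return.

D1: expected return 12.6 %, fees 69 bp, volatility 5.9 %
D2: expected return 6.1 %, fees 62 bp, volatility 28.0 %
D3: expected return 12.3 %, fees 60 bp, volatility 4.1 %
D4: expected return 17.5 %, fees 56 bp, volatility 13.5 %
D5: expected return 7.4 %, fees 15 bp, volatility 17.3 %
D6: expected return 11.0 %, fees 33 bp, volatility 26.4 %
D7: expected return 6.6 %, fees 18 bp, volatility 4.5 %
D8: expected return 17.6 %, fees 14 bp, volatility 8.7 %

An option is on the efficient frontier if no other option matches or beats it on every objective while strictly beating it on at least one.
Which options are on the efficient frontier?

D1: not dominated.
D2: dominated by D3 (expected return 12.3≥6.1, fees 60≤62, volatility 4.1≤28.0).
D3: not dominated (best volatility).
D4: dominated by D8 (expected return 17.6≥17.5, fees 14≤56, volatility 8.7≤13.5).
D5: dominated by D8 (expected return 17.6≥7.4, fees 14≤15, volatility 8.7≤17.3).
D6: dominated by D8 (expected return 17.6≥11.0, fees 14≤33, volatility 8.7≤26.4).
D7: not dominated.
D8: not dominated (best expected return).

D1, D3, D7, D8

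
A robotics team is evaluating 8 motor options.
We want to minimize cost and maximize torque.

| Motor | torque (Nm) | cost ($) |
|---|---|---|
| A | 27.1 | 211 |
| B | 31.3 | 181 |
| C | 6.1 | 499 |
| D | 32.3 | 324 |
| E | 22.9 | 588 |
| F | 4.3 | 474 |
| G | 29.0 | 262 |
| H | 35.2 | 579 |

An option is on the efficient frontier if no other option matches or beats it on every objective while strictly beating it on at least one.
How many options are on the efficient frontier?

3

A: dominated by B (torque 31.3≥27.1, cost 181≤211).
B: not dominated (best cost).
C: dominated by A (torque 27.1≥6.1, cost 211≤499).
D: not dominated.
E: dominated by A (torque 27.1≥22.9, cost 211≤588).
F: dominated by A (torque 27.1≥4.3, cost 211≤474).
G: dominated by B (torque 31.3≥29.0, cost 181≤262).
H: not dominated (best torque).
Pareto-optimal: B, D, H → 3.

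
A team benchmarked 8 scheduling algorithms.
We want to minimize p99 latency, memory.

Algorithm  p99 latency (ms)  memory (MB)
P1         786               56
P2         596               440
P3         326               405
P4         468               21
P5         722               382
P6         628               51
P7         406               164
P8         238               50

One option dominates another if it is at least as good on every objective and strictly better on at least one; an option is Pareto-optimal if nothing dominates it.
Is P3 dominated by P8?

Yes

P8 vs P3: p99 latency 238≤326, memory 50≤405 — P8 is at least as good on every objective with at least one strict improvement.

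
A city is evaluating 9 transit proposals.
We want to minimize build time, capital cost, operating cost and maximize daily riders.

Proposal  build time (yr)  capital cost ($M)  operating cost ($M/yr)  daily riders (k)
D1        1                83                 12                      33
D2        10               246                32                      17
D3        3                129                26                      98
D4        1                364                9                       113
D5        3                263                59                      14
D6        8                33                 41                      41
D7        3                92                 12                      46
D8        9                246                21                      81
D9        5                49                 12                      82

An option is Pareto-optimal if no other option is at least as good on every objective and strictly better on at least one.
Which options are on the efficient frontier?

D1: not dominated.
D2: dominated by D1 (build time 1≤10, capital cost 83≤246, operating cost 12≤32, daily riders 33≥17).
D3: not dominated.
D4: not dominated (best operating cost).
D5: dominated by D1 (build time 1≤3, capital cost 83≤263, operating cost 12≤59, daily riders 33≥14).
D6: not dominated (best capital cost).
D7: not dominated.
D8: dominated by D9 (build time 5≤9, capital cost 49≤246, operating cost 12≤21, daily riders 82≥81).
D9: not dominated.

D1, D3, D4, D6, D7, D9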